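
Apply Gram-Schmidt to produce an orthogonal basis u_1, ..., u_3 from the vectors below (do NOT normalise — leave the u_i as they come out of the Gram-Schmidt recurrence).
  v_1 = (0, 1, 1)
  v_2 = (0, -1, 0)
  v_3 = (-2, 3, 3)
Orthogonal basis:
  u_1 = (0, 1, 1)
  u_2 = (0, -1/2, 1/2)
  u_3 = (-2, 0, 0)

Apply the Gram-Schmidt recurrence
  u_1 = v_1
  u_i = v_i − Σ_{j<i} ((v_i · u_j) / (u_j · u_j)) · u_j.

Step by step this gives:
  u_1 = (0, 1, 1)
  u_2 = (0, -1/2, 1/2)
  u_3 = (-2, 0, 0)

Orthogonality check:
  u_2 · u_1 = 0 (should be 0)
  u_3 · u_1 = 0 (should be 0)
  u_3 · u_2 = 0 (should be 0)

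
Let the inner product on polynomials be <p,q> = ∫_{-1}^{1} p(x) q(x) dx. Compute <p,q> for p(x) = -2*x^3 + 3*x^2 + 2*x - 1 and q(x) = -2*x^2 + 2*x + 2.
<p,q> = 0

Expand the product: p(x)·q(x) = 4*x^5 - 10*x^4 - 2*x^3 + 12*x^2 + 2*x - 2.
∫_{-1}^{1} of each monomial x^k gives [2/(k+1) if k even, 0 if k odd]. Integrating term-by-term (or equivalently evaluating the antiderivative F(x) = 2*x^6/3 - 2*x^5 - x^4/2 + 4*x^3 + x^2 - 2*x at the endpoints):
  F(1) − F(−1) = 7/6 − (7/6) = 0.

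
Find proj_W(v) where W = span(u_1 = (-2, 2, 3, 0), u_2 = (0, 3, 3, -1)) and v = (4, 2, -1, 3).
proj_W(v) = (19/7, 1/2, -6/7, -15/14)

Set up U = [u_1 | ... | u_2] ∈ R^(4×2). The projector onto W = col(U) is P = U (U^T U)^(-1) U^T.
Compute U^T U =
  [17, 15]
  [15, 19],
and U^T v = (-7, 0).
Solve U^T U · c = U^T v for the coefficients: c = (-19/14, 15/14). The projection is proj_W(v) = U c.
Check: (v - proj_W(v)) · u_1 = 0  (should be 0).
Check: (v - proj_W(v)) · u_2 = 0  (should be 0).
Result: proj_W(v) = (19/7, 1/2, -6/7, -15/14).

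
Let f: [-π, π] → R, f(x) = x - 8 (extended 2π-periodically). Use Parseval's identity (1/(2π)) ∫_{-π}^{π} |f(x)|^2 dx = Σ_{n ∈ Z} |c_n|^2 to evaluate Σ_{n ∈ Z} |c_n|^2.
Σ |c_n|^2 = π^2/3 + 64

Expand and integrate term by term over [-π, π]:
  ∫ (x)^2 dx = 1·(2π^3/3); ∫ 2·1·(-8)·x dx = 0 (odd integrand); ∫ (-8)^2 dx = 64·2π.
So (1/(2π)) ∫_{-π}^{π} (x - 8)^2 dx = 1π^2/3 + 64 = π^2/3 + 64.
Parseval ⇒ Σ |c_n|^2 = π^2/3 + 64.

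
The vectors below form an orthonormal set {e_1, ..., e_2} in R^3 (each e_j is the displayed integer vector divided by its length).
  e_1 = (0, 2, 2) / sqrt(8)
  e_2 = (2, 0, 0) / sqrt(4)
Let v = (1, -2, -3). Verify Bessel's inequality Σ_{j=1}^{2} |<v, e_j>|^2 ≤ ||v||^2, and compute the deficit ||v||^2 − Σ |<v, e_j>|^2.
Σ |<v, e_j>|^2 = 27/2; ||v||^2 = 14; deficit = 1/2

Write each e_j = u_j / sqrt(<u_j, u_j>) where u_j is the displayed integer vector. Then <v, e_j> = <v, u_j> / sqrt(<u_j, u_j>), so |<v, e_j>|^2 = <v, u_j>^2 / <u_j, u_j>.
Coefficients: <v, e_1> = -10/sqrt(8), <v, e_2> = 2/sqrt(4).
Square and sum: Σ |<v, e_j>|^2 = 27/2.
Compute ||v||^2 = v·v = 14.
Deficit = 14 − 27/2 = 1/2 ≥ 0, confirming Bessel's inequality. (The deficit equals ||v − Σ <v,e_j> e_j||^2, the squared distance from v to span{e_j}.)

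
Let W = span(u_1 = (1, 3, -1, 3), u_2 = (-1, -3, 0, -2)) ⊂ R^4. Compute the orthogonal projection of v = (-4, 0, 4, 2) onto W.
proj_W(v) = (1/6, 1/2, 7/6, -5/6)

Set up U = [u_1 | ... | u_2] ∈ R^(4×2). The projector onto W = col(U) is P = U (U^T U)^(-1) U^T.
Compute U^T U =
  [20, -16]
  [-16, 14],
and U^T v = (-2, 0).
Solve U^T U · c = U^T v for the coefficients: c = (-7/6, -4/3). The projection is proj_W(v) = U c.
Check: (v - proj_W(v)) · u_1 = 0  (should be 0).
Check: (v - proj_W(v)) · u_2 = 0  (should be 0).
Result: proj_W(v) = (1/6, 1/2, 7/6, -5/6).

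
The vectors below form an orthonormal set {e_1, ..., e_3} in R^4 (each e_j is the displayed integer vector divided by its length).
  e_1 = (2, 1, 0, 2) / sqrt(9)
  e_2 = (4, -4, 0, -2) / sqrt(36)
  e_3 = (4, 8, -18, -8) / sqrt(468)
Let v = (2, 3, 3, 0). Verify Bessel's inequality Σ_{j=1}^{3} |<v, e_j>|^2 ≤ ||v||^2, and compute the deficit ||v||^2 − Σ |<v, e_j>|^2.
Σ |<v, e_j>|^2 = 90/13; ||v||^2 = 22; deficit = 196/13

Write each e_j = u_j / sqrt(<u_j, u_j>) where u_j is the displayed integer vector. Then <v, e_j> = <v, u_j> / sqrt(<u_j, u_j>), so |<v, e_j>|^2 = <v, u_j>^2 / <u_j, u_j>.
Coefficients: <v, e_1> = 7/sqrt(9), <v, e_2> = -4/sqrt(36), <v, e_3> = -22/sqrt(468).
Square and sum: Σ |<v, e_j>|^2 = 90/13.
Compute ||v||^2 = v·v = 22.
Deficit = 22 − 90/13 = 196/13 ≥ 0, confirming Bessel's inequality. (The deficit equals ||v − Σ <v,e_j> e_j||^2, the squared distance from v to span{e_j}.)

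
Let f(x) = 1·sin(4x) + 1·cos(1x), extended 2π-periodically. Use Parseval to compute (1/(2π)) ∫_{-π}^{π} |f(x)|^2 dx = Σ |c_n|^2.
Σ |c_n|^2 = 1

Expand |f|^2 and use orthogonality of {sin(nx), cos(mx)} on [-π, π]:
  ∫_{-π}^{π} sin(nx)^2 dx = π, ∫ cos(mx)^2 dx = π, and cross terms integrate to 0.
So ∫_{-π}^{π} f(x)^2 dx = 1^2 · π + 1^2 · π = (1 + 1)π.
Divide by 2π: (1 + 1)/2 = 1.
By Parseval, this equals Σ |c_n|^2.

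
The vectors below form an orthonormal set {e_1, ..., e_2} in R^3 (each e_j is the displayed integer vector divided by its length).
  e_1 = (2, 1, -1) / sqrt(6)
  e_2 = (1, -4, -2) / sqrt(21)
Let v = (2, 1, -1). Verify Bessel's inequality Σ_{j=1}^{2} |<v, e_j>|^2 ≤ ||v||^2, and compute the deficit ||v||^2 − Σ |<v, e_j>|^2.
Σ |<v, e_j>|^2 = 6; ||v||^2 = 6; deficit = 0

Write each e_j = u_j / sqrt(<u_j, u_j>) where u_j is the displayed integer vector. Then <v, e_j> = <v, u_j> / sqrt(<u_j, u_j>), so |<v, e_j>|^2 = <v, u_j>^2 / <u_j, u_j>.
Coefficients: <v, e_1> = 6/sqrt(6), <v, e_2> = 0/sqrt(21).
Square and sum: Σ |<v, e_j>|^2 = 6.
Compute ||v||^2 = v·v = 6.
Deficit = 6 − 6 = 0 ≥ 0, confirming Bessel's inequality. (The deficit equals ||v − Σ <v,e_j> e_j||^2, the squared distance from v to span{e_j}.)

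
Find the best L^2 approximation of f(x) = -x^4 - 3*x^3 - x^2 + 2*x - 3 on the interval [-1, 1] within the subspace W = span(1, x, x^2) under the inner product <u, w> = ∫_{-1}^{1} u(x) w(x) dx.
g(x) = -13*x^2/7 + x/5 - 102/35

The best approximation g ∈ W is the orthogonal projection of f onto W. Writing g = a_0 + a_1 x + a_2 x^2, the coefficients solve the normal equations G · a = b where
  G_{ij} = <φ_i, φ_j> and b_i = <f, φ_i>, with φ_0 = 1, φ_1 = x, φ_2 = x^2.
G =
  [2, 0, 2/3]
  [0, 2/3, 0]
  [2/3, 0, 2/5],
b = (-106/15, 2/15, -94/35).
Solving gives a_0 = -102/35, a_1 = 1/5, a_2 = -13/7, so
  g(x) = -13*x^2/7 + x/5 - 102/35.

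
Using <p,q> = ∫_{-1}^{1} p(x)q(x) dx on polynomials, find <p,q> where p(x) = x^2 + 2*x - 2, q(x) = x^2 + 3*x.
<p,q> = 46/15

Expand the product: p(x)·q(x) = x^4 + 5*x^3 + 4*x^2 - 6*x.
∫_{-1}^{1} of each monomial x^k gives [2/(k+1) if k even, 0 if k odd]. Integrating term-by-term (or equivalently evaluating the antiderivative F(x) = x^5/5 + 5*x^4/4 + 4*x^3/3 - 3*x^2 at the endpoints):
  F(1) − F(−1) = -13/60 − (-197/60) = 46/15.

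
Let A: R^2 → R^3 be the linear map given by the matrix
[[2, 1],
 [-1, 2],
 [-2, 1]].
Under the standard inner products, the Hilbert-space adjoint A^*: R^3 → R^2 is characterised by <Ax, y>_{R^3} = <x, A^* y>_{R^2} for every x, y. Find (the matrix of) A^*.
A^* = A^T =
[[2, -1, -2],
 [1, 2, 1]]

For real matrices with standard dot products, the defining identity <Ax, y> = <x, A^* y> gives (Ax)^T y = x^T (A^*) y, i.e. x^T A^T y = x^T (A^*) y. Since this holds for all x, y, we must have A^* = A^T. Therefore
A^* =
[[2, -1, -2],
 [1, 2, 1]].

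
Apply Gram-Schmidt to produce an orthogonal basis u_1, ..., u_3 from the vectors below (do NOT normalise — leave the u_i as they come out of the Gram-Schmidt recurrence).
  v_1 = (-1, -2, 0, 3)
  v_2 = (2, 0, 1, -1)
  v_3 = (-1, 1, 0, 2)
Orthogonal basis:
  u_1 = (-1, -2, 0, 3)
  u_2 = (23/14, -5/7, 1, 1/14)
  u_3 = (13/59, 79/59, 31/59, 57/59)

Apply the Gram-Schmidt recurrence
  u_1 = v_1
  u_i = v_i − Σ_{j<i} ((v_i · u_j) / (u_j · u_j)) · u_j.

Step by step this gives:
  u_1 = (-1, -2, 0, 3)
  u_2 = (23/14, -5/7, 1, 1/14)
  u_3 = (13/59, 79/59, 31/59, 57/59)

Orthogonality check:
  u_2 · u_1 = 0 (should be 0)
  u_3 · u_1 = 0 (should be 0)
  u_3 · u_2 = 0 (should be 0)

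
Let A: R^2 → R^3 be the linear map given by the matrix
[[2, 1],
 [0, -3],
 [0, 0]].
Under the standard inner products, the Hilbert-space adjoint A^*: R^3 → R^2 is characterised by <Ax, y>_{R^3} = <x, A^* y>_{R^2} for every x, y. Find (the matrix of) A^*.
A^* = A^T =
[[2, 0, 0],
 [1, -3, 0]]

For real matrices with standard dot products, the defining identity <Ax, y> = <x, A^* y> gives (Ax)^T y = x^T (A^*) y, i.e. x^T A^T y = x^T (A^*) y. Since this holds for all x, y, we must have A^* = A^T. Therefore
A^* =
[[2, 0, 0],
 [1, -3, 0]].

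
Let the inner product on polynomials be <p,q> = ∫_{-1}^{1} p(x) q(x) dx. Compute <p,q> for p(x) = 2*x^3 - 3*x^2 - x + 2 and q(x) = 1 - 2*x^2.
<p,q> = 26/15

Expand the product: p(x)·q(x) = -4*x^5 + 6*x^4 + 4*x^3 - 7*x^2 - x + 2.
∫_{-1}^{1} of each monomial x^k gives [2/(k+1) if k even, 0 if k odd]. Integrating term-by-term (or equivalently evaluating the antiderivative F(x) = -2*x^6/3 + 6*x^5/5 + x^4 - 7*x^3/3 - x^2/2 + 2*x at the endpoints):
  F(1) − F(−1) = 7/10 − (-31/30) = 26/15.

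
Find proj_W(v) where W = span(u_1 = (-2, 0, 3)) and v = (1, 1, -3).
proj_W(v) = (22/13, 0, -33/13)

Set up U = [u_1 | ... | u_1] ∈ R^(3×1). The projector onto W = col(U) is P = U (U^T U)^(-1) U^T.
Compute U^T U =
  [13],
and U^T v = (-11).
Solve U^T U · c = U^T v for the coefficients: c = (-11/13). The projection is proj_W(v) = U c.
Check: (v - proj_W(v)) · u_1 = 0  (should be 0).
Result: proj_W(v) = (22/13, 0, -33/13).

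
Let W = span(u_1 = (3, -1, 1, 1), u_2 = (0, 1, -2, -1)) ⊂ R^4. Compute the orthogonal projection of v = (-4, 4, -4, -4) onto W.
proj_W(v) = (-30/7, 22/7, -34/7, -22/7)

Set up U = [u_1 | ... | u_2] ∈ R^(4×2). The projector onto W = col(U) is P = U (U^T U)^(-1) U^T.
Compute U^T U =
  [12, -4]
  [-4, 6],
and U^T v = (-24, 16).
Solve U^T U · c = U^T v for the coefficients: c = (-10/7, 12/7). The projection is proj_W(v) = U c.
Check: (v - proj_W(v)) · u_1 = 0  (should be 0).
Check: (v - proj_W(v)) · u_2 = 0  (should be 0).
Result: proj_W(v) = (-30/7, 22/7, -34/7, -22/7).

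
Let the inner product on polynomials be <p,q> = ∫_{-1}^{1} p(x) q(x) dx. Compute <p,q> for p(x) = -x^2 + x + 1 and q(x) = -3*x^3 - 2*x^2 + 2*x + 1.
<p,q> = 14/15

Expand the product: p(x)·q(x) = 3*x^5 - x^4 - 7*x^3 - x^2 + 3*x + 1.
∫_{-1}^{1} of each monomial x^k gives [2/(k+1) if k even, 0 if k odd]. Integrating term-by-term (or equivalently evaluating the antiderivative F(x) = x^6/2 - x^5/5 - 7*x^4/4 - x^3/3 + 3*x^2/2 + x at the endpoints):
  F(1) − F(−1) = 43/60 − (-13/60) = 14/15.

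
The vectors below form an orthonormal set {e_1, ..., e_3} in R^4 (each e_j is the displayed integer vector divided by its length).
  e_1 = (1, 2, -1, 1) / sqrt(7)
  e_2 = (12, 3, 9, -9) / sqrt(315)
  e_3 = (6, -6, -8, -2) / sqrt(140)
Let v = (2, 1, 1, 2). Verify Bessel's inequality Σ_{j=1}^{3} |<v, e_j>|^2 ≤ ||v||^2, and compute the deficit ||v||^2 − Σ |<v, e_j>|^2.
Σ |<v, e_j>|^2 = 34/7; ||v||^2 = 10; deficit = 36/7

Write each e_j = u_j / sqrt(<u_j, u_j>) where u_j is the displayed integer vector. Then <v, e_j> = <v, u_j> / sqrt(<u_j, u_j>), so |<v, e_j>|^2 = <v, u_j>^2 / <u_j, u_j>.
Coefficients: <v, e_1> = 5/sqrt(7), <v, e_2> = 18/sqrt(315), <v, e_3> = -6/sqrt(140).
Square and sum: Σ |<v, e_j>|^2 = 34/7.
Compute ||v||^2 = v·v = 10.
Deficit = 10 − 34/7 = 36/7 ≥ 0, confirming Bessel's inequality. (The deficit equals ||v − Σ <v,e_j> e_j||^2, the squared distance from v to span{e_j}.)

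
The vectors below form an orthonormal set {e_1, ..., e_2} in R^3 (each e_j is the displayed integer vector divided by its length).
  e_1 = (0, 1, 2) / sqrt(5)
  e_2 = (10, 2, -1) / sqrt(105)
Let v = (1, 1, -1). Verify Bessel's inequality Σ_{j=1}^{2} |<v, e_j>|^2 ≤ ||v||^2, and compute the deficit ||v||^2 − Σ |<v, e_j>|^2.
Σ |<v, e_j>|^2 = 38/21; ||v||^2 = 3; deficit = 25/21

Write each e_j = u_j / sqrt(<u_j, u_j>) where u_j is the displayed integer vector. Then <v, e_j> = <v, u_j> / sqrt(<u_j, u_j>), so |<v, e_j>|^2 = <v, u_j>^2 / <u_j, u_j>.
Coefficients: <v, e_1> = -1/sqrt(5), <v, e_2> = 13/sqrt(105).
Square and sum: Σ |<v, e_j>|^2 = 38/21.
Compute ||v||^2 = v·v = 3.
Deficit = 3 − 38/21 = 25/21 ≥ 0, confirming Bessel's inequality. (The deficit equals ||v − Σ <v,e_j> e_j||^2, the squared distance from v to span{e_j}.)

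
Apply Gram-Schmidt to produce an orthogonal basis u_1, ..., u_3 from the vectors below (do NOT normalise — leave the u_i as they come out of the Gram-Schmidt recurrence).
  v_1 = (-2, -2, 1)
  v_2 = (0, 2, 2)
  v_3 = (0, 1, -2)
Orthogonal basis:
  u_1 = (-2, -2, 1)
  u_2 = (-4/9, 14/9, 20/9)
  u_3 = (-18/17, 12/17, -12/17)

Apply the Gram-Schmidt recurrence
  u_1 = v_1
  u_i = v_i − Σ_{j<i} ((v_i · u_j) / (u_j · u_j)) · u_j.

Step by step this gives:
  u_1 = (-2, -2, 1)
  u_2 = (-4/9, 14/9, 20/9)
  u_3 = (-18/17, 12/17, -12/17)

Orthogonality check:
  u_2 · u_1 = 0 (should be 0)
  u_3 · u_1 = 0 (should be 0)
  u_3 · u_2 = 0 (should be 0)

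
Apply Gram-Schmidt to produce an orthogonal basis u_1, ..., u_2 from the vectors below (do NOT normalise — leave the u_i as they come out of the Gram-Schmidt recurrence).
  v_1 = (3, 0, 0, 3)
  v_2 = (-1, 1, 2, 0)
Orthogonal basis:
  u_1 = (3, 0, 0, 3)
  u_2 = (-1/2, 1, 2, 1/2)

Apply the Gram-Schmidt recurrence
  u_1 = v_1
  u_i = v_i − Σ_{j<i} ((v_i · u_j) / (u_j · u_j)) · u_j.

Step by step this gives:
  u_1 = (3, 0, 0, 3)
  u_2 = (-1/2, 1, 2, 1/2)

Orthogonality check:
  u_2 · u_1 = 0 (should be 0)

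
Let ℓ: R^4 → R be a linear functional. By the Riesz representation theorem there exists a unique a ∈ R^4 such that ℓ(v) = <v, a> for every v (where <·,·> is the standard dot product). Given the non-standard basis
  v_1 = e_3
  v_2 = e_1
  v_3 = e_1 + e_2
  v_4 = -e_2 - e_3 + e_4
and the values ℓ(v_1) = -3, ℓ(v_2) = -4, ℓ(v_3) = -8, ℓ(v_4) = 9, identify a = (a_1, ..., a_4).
a = (-4, -4, -3, 2)

Write a = (a_1, ..., a_4) in the standard basis. For each basis vector v_i, ℓ(v_i) = <v_i, a> is a linear equation in the a_j's. Collect the n equations into a matrix system V a = ℓ, where row i of V is v_i (expressed in the standard basis). Since V is invertible (lower-triangular with 1s on the diagonal, up to permutation), solve by back-substitution:
  V =
[[0, 0, 1, 0],
 [1, 0, 0, 0],
 [1, 1, 0, 0],
 [0, -1, -1, 1]]
  V a = (-3, -4, -8, 9)
Solving gives a = (-4, -4, -3, 2).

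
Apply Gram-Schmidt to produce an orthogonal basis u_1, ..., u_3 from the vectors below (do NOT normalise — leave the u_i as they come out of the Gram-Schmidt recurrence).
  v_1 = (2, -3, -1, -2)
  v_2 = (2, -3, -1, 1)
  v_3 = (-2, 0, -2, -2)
Orthogonal basis:
  u_1 = (2, -3, -1, -2)
  u_2 = (2/3, -1, -1/3, 7/3)
  u_3 = (-12/7, -3/7, -15/7, 0)

Apply the Gram-Schmidt recurrence
  u_1 = v_1
  u_i = v_i − Σ_{j<i} ((v_i · u_j) / (u_j · u_j)) · u_j.

Step by step this gives:
  u_1 = (2, -3, -1, -2)
  u_2 = (2/3, -1, -1/3, 7/3)
  u_3 = (-12/7, -3/7, -15/7, 0)

Orthogonality check:
  u_2 · u_1 = 0 (should be 0)
  u_3 · u_1 = 0 (should be 0)
  u_3 · u_2 = 0 (should be 0)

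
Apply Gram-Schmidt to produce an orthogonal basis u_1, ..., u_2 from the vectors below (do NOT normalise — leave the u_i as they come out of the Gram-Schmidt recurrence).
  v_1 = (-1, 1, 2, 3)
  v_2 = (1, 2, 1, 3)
Orthogonal basis:
  u_1 = (-1, 1, 2, 3)
  u_2 = (9/5, 6/5, -3/5, 3/5)

Apply the Gram-Schmidt recurrence
  u_1 = v_1
  u_i = v_i − Σ_{j<i} ((v_i · u_j) / (u_j · u_j)) · u_j.

Step by step this gives:
  u_1 = (-1, 1, 2, 3)
  u_2 = (9/5, 6/5, -3/5, 3/5)

Orthogonality check:
  u_2 · u_1 = 0 (should be 0)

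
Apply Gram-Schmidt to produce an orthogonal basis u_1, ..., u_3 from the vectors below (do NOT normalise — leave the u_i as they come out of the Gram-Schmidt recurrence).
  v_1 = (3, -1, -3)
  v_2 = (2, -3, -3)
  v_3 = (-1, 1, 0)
Orthogonal basis:
  u_1 = (3, -1, -3)
  u_2 = (-16/19, -39/19, -3/19)
  u_3 = (-27/47, 27/94, -63/94)

Apply the Gram-Schmidt recurrence
  u_1 = v_1
  u_i = v_i − Σ_{j<i} ((v_i · u_j) / (u_j · u_j)) · u_j.

Step by step this gives:
  u_1 = (3, -1, -3)
  u_2 = (-16/19, -39/19, -3/19)
  u_3 = (-27/47, 27/94, -63/94)

Orthogonality check:
  u_2 · u_1 = 0 (should be 0)
  u_3 · u_1 = 0 (should be 0)
  u_3 · u_2 = 0 (should be 0)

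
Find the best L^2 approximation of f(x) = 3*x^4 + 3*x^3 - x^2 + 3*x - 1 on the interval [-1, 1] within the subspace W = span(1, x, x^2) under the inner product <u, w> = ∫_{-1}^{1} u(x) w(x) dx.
g(x) = 11*x^2/7 + 24*x/5 - 44/35

The best approximation g ∈ W is the orthogonal projection of f onto W. Writing g = a_0 + a_1 x + a_2 x^2, the coefficients solve the normal equations G · a = b where
  G_{ij} = <φ_i, φ_j> and b_i = <f, φ_i>, with φ_0 = 1, φ_1 = x, φ_2 = x^2.
G =
  [2, 0, 2/3]
  [0, 2/3, 0]
  [2/3, 0, 2/5],
b = (-22/15, 16/5, -22/105).
Solving gives a_0 = -44/35, a_1 = 24/5, a_2 = 11/7, so
  g(x) = 11*x^2/7 + 24*x/5 - 44/35.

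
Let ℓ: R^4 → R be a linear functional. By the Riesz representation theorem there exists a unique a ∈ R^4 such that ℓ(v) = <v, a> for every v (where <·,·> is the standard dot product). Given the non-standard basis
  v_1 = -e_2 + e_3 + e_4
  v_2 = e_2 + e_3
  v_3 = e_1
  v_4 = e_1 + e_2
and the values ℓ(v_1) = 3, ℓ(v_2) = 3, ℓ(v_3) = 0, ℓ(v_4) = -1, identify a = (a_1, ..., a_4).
a = (0, -1, 4, -2)

Write a = (a_1, ..., a_4) in the standard basis. For each basis vector v_i, ℓ(v_i) = <v_i, a> is a linear equation in the a_j's. Collect the n equations into a matrix system V a = ℓ, where row i of V is v_i (expressed in the standard basis). Since V is invertible (lower-triangular with 1s on the diagonal, up to permutation), solve by back-substitution:
  V =
[[0, -1, 1, 1],
 [0, 1, 1, 0],
 [1, 0, 0, 0],
 [1, 1, 0, 0]]
  V a = (3, 3, 0, -1)
Solving gives a = (0, -1, 4, -2).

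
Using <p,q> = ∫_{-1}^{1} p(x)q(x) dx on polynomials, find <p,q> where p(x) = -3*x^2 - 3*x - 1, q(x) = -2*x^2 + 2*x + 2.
<p,q> = -124/15

Expand the product: p(x)·q(x) = 6*x^4 - 10*x^2 - 8*x - 2.
∫_{-1}^{1} of each monomial x^k gives [2/(k+1) if k even, 0 if k odd]. Integrating term-by-term (or equivalently evaluating the antiderivative F(x) = 6*x^5/5 - 10*x^3/3 - 4*x^2 - 2*x at the endpoints):
  F(1) − F(−1) = -122/15 − (2/15) = -124/15.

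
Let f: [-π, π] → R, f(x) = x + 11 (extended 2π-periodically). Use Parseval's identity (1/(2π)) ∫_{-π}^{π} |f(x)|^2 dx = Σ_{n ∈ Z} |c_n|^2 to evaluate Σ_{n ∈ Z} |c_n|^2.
Σ |c_n|^2 = π^2/3 + 121

Expand and integrate term by term over [-π, π]:
  ∫ (x)^2 dx = 1·(2π^3/3); ∫ 2·1·(11)·x dx = 0 (odd integrand); ∫ 11^2 dx = 121·2π.
So (1/(2π)) ∫_{-π}^{π} (x + 11)^2 dx = 1π^2/3 + 121 = π^2/3 + 121.
Parseval ⇒ Σ |c_n|^2 = π^2/3 + 121.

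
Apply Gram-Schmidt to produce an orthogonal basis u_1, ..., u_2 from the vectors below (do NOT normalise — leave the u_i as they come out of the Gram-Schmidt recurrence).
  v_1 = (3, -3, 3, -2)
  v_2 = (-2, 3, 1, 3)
Orthogonal basis:
  u_1 = (3, -3, 3, -2)
  u_2 = (-8/31, 39/31, 85/31, 57/31)

Apply the Gram-Schmidt recurrence
  u_1 = v_1
  u_i = v_i − Σ_{j<i} ((v_i · u_j) / (u_j · u_j)) · u_j.

Step by step this gives:
  u_1 = (3, -3, 3, -2)
  u_2 = (-8/31, 39/31, 85/31, 57/31)

Orthogonality check:
  u_2 · u_1 = 0 (should be 0)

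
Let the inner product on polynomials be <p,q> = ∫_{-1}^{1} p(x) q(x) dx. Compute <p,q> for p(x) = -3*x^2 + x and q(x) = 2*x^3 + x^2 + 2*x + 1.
<p,q> = -16/15

Expand the product: p(x)·q(x) = -6*x^5 - x^4 - 5*x^3 - x^2 + x.
∫_{-1}^{1} of each monomial x^k gives [2/(k+1) if k even, 0 if k odd]. Integrating term-by-term (or equivalently evaluating the antiderivative F(x) = -x^6 - x^5/5 - 5*x^4/4 - x^3/3 + x^2/2 at the endpoints):
  F(1) − F(−1) = -137/60 − (-73/60) = -16/15.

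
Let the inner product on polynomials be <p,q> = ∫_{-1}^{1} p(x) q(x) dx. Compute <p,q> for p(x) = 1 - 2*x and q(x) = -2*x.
<p,q> = 8/3

Expand the product: p(x)·q(x) = 4*x^2 - 2*x.
∫_{-1}^{1} of each monomial x^k gives [2/(k+1) if k even, 0 if k odd]. Integrating term-by-term (or equivalently evaluating the antiderivative F(x) = 4*x^3/3 - x^2 at the endpoints):
  F(1) − F(−1) = 1/3 − (-7/3) = 8/3.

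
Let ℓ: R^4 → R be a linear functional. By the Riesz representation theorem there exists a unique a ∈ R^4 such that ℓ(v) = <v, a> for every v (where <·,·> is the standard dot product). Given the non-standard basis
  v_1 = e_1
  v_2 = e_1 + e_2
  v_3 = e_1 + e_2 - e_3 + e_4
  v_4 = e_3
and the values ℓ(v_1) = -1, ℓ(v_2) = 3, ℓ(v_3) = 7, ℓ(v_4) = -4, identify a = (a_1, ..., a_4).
a = (-1, 4, -4, 0)

Write a = (a_1, ..., a_4) in the standard basis. For each basis vector v_i, ℓ(v_i) = <v_i, a> is a linear equation in the a_j's. Collect the n equations into a matrix system V a = ℓ, where row i of V is v_i (expressed in the standard basis). Since V is invertible (lower-triangular with 1s on the diagonal, up to permutation), solve by back-substitution:
  V =
[[1, 0, 0, 0],
 [1, 1, 0, 0],
 [1, 1, -1, 1],
 [0, 0, 1, 0]]
  V a = (-1, 3, 7, -4)
Solving gives a = (-1, 4, -4, 0).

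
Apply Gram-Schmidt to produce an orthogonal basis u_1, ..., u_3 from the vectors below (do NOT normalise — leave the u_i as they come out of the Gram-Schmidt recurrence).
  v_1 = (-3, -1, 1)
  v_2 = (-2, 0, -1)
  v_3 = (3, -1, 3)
Orthogonal basis:
  u_1 = (-3, -1, 1)
  u_2 = (-7/11, 5/11, -16/11)
  u_3 = (1/15, -1/3, -2/15)

Apply the Gram-Schmidt recurrence
  u_1 = v_1
  u_i = v_i − Σ_{j<i} ((v_i · u_j) / (u_j · u_j)) · u_j.

Step by step this gives:
  u_1 = (-3, -1, 1)
  u_2 = (-7/11, 5/11, -16/11)
  u_3 = (1/15, -1/3, -2/15)

Orthogonality check:
  u_2 · u_1 = 0 (should be 0)
  u_3 · u_1 = 0 (should be 0)
  u_3 · u_2 = 0 (should be 0)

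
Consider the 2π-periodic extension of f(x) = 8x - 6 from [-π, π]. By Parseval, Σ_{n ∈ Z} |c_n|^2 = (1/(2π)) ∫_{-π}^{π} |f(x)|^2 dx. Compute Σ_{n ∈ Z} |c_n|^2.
Σ |c_n|^2 = 64π^2/3 + 36

Expand and integrate term by term over [-π, π]:
  ∫ (8x)^2 dx = 64·(2π^3/3); ∫ 2·8·(-6)·x dx = 0 (odd integrand); ∫ (-6)^2 dx = 36·2π.
So (1/(2π)) ∫_{-π}^{π} (8x - 6)^2 dx = 64π^2/3 + 36 = 64π^2/3 + 36.
Parseval ⇒ Σ |c_n|^2 = 64π^2/3 + 36.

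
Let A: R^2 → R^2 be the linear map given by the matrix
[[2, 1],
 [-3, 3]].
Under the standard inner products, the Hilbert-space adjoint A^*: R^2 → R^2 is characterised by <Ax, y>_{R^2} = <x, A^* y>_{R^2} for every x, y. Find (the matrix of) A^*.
A^* = A^T =
[[2, -3],
 [1, 3]]

For real matrices with standard dot products, the defining identity <Ax, y> = <x, A^* y> gives (Ax)^T y = x^T (A^*) y, i.e. x^T A^T y = x^T (A^*) y. Since this holds for all x, y, we must have A^* = A^T. Therefore
A^* =
[[2, -3],
 [1, 3]].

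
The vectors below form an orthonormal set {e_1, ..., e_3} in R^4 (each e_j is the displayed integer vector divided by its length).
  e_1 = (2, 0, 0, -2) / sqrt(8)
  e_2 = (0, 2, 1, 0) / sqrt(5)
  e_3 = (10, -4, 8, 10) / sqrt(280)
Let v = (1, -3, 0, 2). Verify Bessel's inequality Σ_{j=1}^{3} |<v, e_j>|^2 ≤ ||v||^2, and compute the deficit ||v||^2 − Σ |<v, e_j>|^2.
Σ |<v, e_j>|^2 = 14; ||v||^2 = 14; deficit = 0

Write each e_j = u_j / sqrt(<u_j, u_j>) where u_j is the displayed integer vector. Then <v, e_j> = <v, u_j> / sqrt(<u_j, u_j>), so |<v, e_j>|^2 = <v, u_j>^2 / <u_j, u_j>.
Coefficients: <v, e_1> = -2/sqrt(8), <v, e_2> = -6/sqrt(5), <v, e_3> = 42/sqrt(280).
Square and sum: Σ |<v, e_j>|^2 = 14.
Compute ||v||^2 = v·v = 14.
Deficit = 14 − 14 = 0 ≥ 0, confirming Bessel's inequality. (The deficit equals ||v − Σ <v,e_j> e_j||^2, the squared distance from v to span{e_j}.)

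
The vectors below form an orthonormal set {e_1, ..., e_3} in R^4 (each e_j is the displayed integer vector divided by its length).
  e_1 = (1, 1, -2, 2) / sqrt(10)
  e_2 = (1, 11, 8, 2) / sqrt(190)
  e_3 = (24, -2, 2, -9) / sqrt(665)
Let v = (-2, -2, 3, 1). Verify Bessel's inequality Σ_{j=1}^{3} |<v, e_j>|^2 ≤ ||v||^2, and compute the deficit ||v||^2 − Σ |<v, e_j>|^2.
Σ |<v, e_j>|^2 = 341/35; ||v||^2 = 18; deficit = 289/35

Write each e_j = u_j / sqrt(<u_j, u_j>) where u_j is the displayed integer vector. Then <v, e_j> = <v, u_j> / sqrt(<u_j, u_j>), so |<v, e_j>|^2 = <v, u_j>^2 / <u_j, u_j>.
Coefficients: <v, e_1> = -8/sqrt(10), <v, e_2> = 2/sqrt(190), <v, e_3> = -47/sqrt(665).
Square and sum: Σ |<v, e_j>|^2 = 341/35.
Compute ||v||^2 = v·v = 18.
Deficit = 18 − 341/35 = 289/35 ≥ 0, confirming Bessel's inequality. (The deficit equals ||v − Σ <v,e_j> e_j||^2, the squared distance from v to span{e_j}.)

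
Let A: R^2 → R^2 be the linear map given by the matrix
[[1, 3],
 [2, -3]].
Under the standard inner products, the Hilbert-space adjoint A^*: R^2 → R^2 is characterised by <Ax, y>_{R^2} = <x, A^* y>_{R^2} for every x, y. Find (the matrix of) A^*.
A^* = A^T =
[[1, 2],
 [3, -3]]

For real matrices with standard dot products, the defining identity <Ax, y> = <x, A^* y> gives (Ax)^T y = x^T (A^*) y, i.e. x^T A^T y = x^T (A^*) y. Since this holds for all x, y, we must have A^* = A^T. Therefore
A^* =
[[1, 2],
 [3, -3]].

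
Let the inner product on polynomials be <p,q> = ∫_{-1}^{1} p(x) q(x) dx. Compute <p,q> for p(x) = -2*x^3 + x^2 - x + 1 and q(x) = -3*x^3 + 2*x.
<p,q> = -2/105

Expand the product: p(x)·q(x) = 6*x^6 - 3*x^5 - x^4 - x^3 - 2*x^2 + 2*x.
∫_{-1}^{1} of each monomial x^k gives [2/(k+1) if k even, 0 if k odd]. Integrating term-by-term (or equivalently evaluating the antiderivative F(x) = 6*x^7/7 - x^6/2 - x^5/5 - x^4/4 - 2*x^3/3 + x^2 at the endpoints):
  F(1) − F(−1) = 101/420 − (109/420) = -2/105.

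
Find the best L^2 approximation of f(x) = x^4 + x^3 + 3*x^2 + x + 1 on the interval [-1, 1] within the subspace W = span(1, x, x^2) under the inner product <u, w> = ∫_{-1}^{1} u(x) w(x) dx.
g(x) = 27*x^2/7 + 8*x/5 + 32/35

The best approximation g ∈ W is the orthogonal projection of f onto W. Writing g = a_0 + a_1 x + a_2 x^2, the coefficients solve the normal equations G · a = b where
  G_{ij} = <φ_i, φ_j> and b_i = <f, φ_i>, with φ_0 = 1, φ_1 = x, φ_2 = x^2.
G =
  [2, 0, 2/3]
  [0, 2/3, 0]
  [2/3, 0, 2/5],
b = (22/5, 16/15, 226/105).
Solving gives a_0 = 32/35, a_1 = 8/5, a_2 = 27/7, so
  g(x) = 27*x^2/7 + 8*x/5 + 32/35.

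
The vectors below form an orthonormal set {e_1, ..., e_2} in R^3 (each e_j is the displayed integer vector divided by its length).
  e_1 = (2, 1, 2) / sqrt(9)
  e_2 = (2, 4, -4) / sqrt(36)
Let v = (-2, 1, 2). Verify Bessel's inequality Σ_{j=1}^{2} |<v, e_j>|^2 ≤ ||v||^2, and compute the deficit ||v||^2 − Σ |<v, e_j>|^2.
Σ |<v, e_j>|^2 = 17/9; ||v||^2 = 9; deficit = 64/9

Write each e_j = u_j / sqrt(<u_j, u_j>) where u_j is the displayed integer vector. Then <v, e_j> = <v, u_j> / sqrt(<u_j, u_j>), so |<v, e_j>|^2 = <v, u_j>^2 / <u_j, u_j>.
Coefficients: <v, e_1> = 1/sqrt(9), <v, e_2> = -8/sqrt(36).
Square and sum: Σ |<v, e_j>|^2 = 17/9.
Compute ||v||^2 = v·v = 9.
Deficit = 9 − 17/9 = 64/9 ≥ 0, confirming Bessel's inequality. (The deficit equals ||v − Σ <v,e_j> e_j||^2, the squared distance from v to span{e_j}.)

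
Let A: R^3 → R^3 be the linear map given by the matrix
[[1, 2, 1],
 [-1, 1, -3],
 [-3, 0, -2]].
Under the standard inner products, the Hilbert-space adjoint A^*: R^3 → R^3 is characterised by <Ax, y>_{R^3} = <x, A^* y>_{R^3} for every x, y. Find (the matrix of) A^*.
A^* = A^T =
[[1, -1, -3],
 [2, 1, 0],
 [1, -3, -2]]

For real matrices with standard dot products, the defining identity <Ax, y> = <x, A^* y> gives (Ax)^T y = x^T (A^*) y, i.e. x^T A^T y = x^T (A^*) y. Since this holds for all x, y, we must have A^* = A^T. Therefore
A^* =
[[1, -1, -3],
 [2, 1, 0],
 [1, -3, -2]].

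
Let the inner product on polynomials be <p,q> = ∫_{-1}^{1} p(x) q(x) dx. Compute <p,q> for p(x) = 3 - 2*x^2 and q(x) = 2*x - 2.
<p,q> = -28/3

Expand the product: p(x)·q(x) = -4*x^3 + 4*x^2 + 6*x - 6.
∫_{-1}^{1} of each monomial x^k gives [2/(k+1) if k even, 0 if k odd]. Integrating term-by-term (or equivalently evaluating the antiderivative F(x) = -x^4 + 4*x^3/3 + 3*x^2 - 6*x at the endpoints):
  F(1) − F(−1) = -8/3 − (20/3) = -28/3.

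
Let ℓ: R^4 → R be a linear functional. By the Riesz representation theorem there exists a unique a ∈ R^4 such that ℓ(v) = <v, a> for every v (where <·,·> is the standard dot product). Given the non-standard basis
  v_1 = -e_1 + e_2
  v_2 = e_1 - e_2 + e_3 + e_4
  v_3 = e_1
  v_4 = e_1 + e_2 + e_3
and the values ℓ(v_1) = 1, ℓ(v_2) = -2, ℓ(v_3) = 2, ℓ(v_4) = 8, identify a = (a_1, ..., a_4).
a = (2, 3, 3, -4)

Write a = (a_1, ..., a_4) in the standard basis. For each basis vector v_i, ℓ(v_i) = <v_i, a> is a linear equation in the a_j's. Collect the n equations into a matrix system V a = ℓ, where row i of V is v_i (expressed in the standard basis). Since V is invertible (lower-triangular with 1s on the diagonal, up to permutation), solve by back-substitution:
  V =
[[-1, 1, 0, 0],
 [1, -1, 1, 1],
 [1, 0, 0, 0],
 [1, 1, 1, 0]]
  V a = (1, -2, 2, 8)
Solving gives a = (2, 3, 3, -4).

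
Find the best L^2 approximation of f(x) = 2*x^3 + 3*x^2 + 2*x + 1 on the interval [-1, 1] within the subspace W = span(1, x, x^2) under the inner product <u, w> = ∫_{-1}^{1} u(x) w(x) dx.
g(x) = 3*x^2 + 16*x/5 + 1

The best approximation g ∈ W is the orthogonal projection of f onto W. Writing g = a_0 + a_1 x + a_2 x^2, the coefficients solve the normal equations G · a = b where
  G_{ij} = <φ_i, φ_j> and b_i = <f, φ_i>, with φ_0 = 1, φ_1 = x, φ_2 = x^2.
G =
  [2, 0, 2/3]
  [0, 2/3, 0]
  [2/3, 0, 2/5],
b = (4, 32/15, 28/15).
Solving gives a_0 = 1, a_1 = 16/5, a_2 = 3, so
  g(x) = 3*x^2 + 16*x/5 + 1.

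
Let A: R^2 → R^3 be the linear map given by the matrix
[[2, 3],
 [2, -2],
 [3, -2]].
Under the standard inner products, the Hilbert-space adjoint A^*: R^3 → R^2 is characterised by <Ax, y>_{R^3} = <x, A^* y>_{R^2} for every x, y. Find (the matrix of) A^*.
A^* = A^T =
[[2, 2, 3],
 [3, -2, -2]]

For real matrices with standard dot products, the defining identity <Ax, y> = <x, A^* y> gives (Ax)^T y = x^T (A^*) y, i.e. x^T A^T y = x^T (A^*) y. Since this holds for all x, y, we must have A^* = A^T. Therefore
A^* =
[[2, 2, 3],
 [3, -2, -2]].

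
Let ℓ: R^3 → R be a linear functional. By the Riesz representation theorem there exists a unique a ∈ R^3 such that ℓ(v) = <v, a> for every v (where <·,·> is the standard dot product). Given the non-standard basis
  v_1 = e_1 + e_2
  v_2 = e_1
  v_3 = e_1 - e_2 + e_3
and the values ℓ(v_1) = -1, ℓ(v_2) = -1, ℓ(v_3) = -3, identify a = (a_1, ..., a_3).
a = (-1, 0, -2)

Write a = (a_1, ..., a_3) in the standard basis. For each basis vector v_i, ℓ(v_i) = <v_i, a> is a linear equation in the a_j's. Collect the n equations into a matrix system V a = ℓ, where row i of V is v_i (expressed in the standard basis). Since V is invertible (lower-triangular with 1s on the diagonal, up to permutation), solve by back-substitution:
  V =
[[1, 1, 0],
 [1, 0, 0],
 [1, -1, 1]]
  V a = (-1, -1, -3)
Solving gives a = (-1, 0, -2).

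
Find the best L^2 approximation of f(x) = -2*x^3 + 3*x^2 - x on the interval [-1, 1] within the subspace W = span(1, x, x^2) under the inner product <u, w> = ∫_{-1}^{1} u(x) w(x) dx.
g(x) = 3*x^2 - 11*x/5

The best approximation g ∈ W is the orthogonal projection of f onto W. Writing g = a_0 + a_1 x + a_2 x^2, the coefficients solve the normal equations G · a = b where
  G_{ij} = <φ_i, φ_j> and b_i = <f, φ_i>, with φ_0 = 1, φ_1 = x, φ_2 = x^2.
G =
  [2, 0, 2/3]
  [0, 2/3, 0]
  [2/3, 0, 2/5],
b = (2, -22/15, 6/5).
Solving gives a_0 = 0, a_1 = -11/5, a_2 = 3, so
  g(x) = 3*x^2 - 11*x/5.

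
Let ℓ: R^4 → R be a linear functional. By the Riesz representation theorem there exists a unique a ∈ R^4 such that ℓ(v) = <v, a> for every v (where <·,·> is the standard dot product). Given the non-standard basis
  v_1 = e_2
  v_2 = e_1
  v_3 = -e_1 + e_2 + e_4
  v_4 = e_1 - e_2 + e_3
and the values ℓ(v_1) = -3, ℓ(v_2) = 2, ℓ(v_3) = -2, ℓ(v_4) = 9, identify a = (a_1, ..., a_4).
a = (2, -3, 4, 3)

Write a = (a_1, ..., a_4) in the standard basis. For each basis vector v_i, ℓ(v_i) = <v_i, a> is a linear equation in the a_j's. Collect the n equations into a matrix system V a = ℓ, where row i of V is v_i (expressed in the standard basis). Since V is invertible (lower-triangular with 1s on the diagonal, up to permutation), solve by back-substitution:
  V =
[[0, 1, 0, 0],
 [1, 0, 0, 0],
 [-1, 1, 0, 1],
 [1, -1, 1, 0]]
  V a = (-3, 2, -2, 9)
Solving gives a = (2, -3, 4, 3).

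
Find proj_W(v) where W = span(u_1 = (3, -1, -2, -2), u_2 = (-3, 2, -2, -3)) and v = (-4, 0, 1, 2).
proj_W(v) = (-1554/467, 572/467, 820/467, 766/467)

Set up U = [u_1 | ... | u_2] ∈ R^(4×2). The projector onto W = col(U) is P = U (U^T U)^(-1) U^T.
Compute U^T U =
  [18, -1]
  [-1, 26],
and U^T v = (-18, 4).
Solve U^T U · c = U^T v for the coefficients: c = (-464/467, 54/467). The projection is proj_W(v) = U c.
Check: (v - proj_W(v)) · u_1 = 0  (should be 0).
Check: (v - proj_W(v)) · u_2 = 0  (should be 0).
Result: proj_W(v) = (-1554/467, 572/467, 820/467, 766/467).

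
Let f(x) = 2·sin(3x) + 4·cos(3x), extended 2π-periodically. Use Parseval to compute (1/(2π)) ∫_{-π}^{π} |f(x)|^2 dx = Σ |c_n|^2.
Σ |c_n|^2 = 10

Expand |f|^2 and use orthogonality of {sin(nx), cos(mx)} on [-π, π]:
  ∫_{-π}^{π} sin(nx)^2 dx = π, ∫ cos(mx)^2 dx = π, and cross terms integrate to 0.
So ∫_{-π}^{π} f(x)^2 dx = 2^2 · π + 4^2 · π = (4 + 16)π.
Divide by 2π: (4 + 16)/2 = 10.
By Parseval, this equals Σ |c_n|^2.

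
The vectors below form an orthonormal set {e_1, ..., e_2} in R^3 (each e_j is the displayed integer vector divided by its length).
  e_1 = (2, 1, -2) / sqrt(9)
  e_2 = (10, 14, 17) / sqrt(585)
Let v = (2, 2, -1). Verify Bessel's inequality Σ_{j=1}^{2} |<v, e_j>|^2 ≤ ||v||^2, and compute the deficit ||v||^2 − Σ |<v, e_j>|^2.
Σ |<v, e_j>|^2 = 569/65; ||v||^2 = 9; deficit = 16/65

Write each e_j = u_j / sqrt(<u_j, u_j>) where u_j is the displayed integer vector. Then <v, e_j> = <v, u_j> / sqrt(<u_j, u_j>), so |<v, e_j>|^2 = <v, u_j>^2 / <u_j, u_j>.
Coefficients: <v, e_1> = 8/sqrt(9), <v, e_2> = 31/sqrt(585).
Square and sum: Σ |<v, e_j>|^2 = 569/65.
Compute ||v||^2 = v·v = 9.
Deficit = 9 − 569/65 = 16/65 ≥ 0, confirming Bessel's inequality. (The deficit equals ||v − Σ <v,e_j> e_j||^2, the squared distance from v to span{e_j}.)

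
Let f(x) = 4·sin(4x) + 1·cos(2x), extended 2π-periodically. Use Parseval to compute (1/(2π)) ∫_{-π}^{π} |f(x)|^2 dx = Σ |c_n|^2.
Σ |c_n|^2 = 17/2

Expand |f|^2 and use orthogonality of {sin(nx), cos(mx)} on [-π, π]:
  ∫_{-π}^{π} sin(nx)^2 dx = π, ∫ cos(mx)^2 dx = π, and cross terms integrate to 0.
So ∫_{-π}^{π} f(x)^2 dx = 4^2 · π + 1^2 · π = (16 + 1)π.
Divide by 2π: (16 + 1)/2 = 17/2.
By Parseval, this equals Σ |c_n|^2.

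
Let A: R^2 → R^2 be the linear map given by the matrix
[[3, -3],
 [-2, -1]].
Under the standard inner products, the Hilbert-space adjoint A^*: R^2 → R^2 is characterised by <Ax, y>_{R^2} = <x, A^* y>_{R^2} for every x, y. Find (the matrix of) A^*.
A^* = A^T =
[[3, -2],
 [-3, -1]]

For real matrices with standard dot products, the defining identity <Ax, y> = <x, A^* y> gives (Ax)^T y = x^T (A^*) y, i.e. x^T A^T y = x^T (A^*) y. Since this holds for all x, y, we must have A^* = A^T. Therefore
A^* =
[[3, -2],
 [-3, -1]].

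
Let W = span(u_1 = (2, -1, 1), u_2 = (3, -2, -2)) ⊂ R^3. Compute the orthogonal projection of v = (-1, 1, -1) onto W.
proj_W(v) = (-41/33, 19/33, -31/33)

Set up U = [u_1 | ... | u_2] ∈ R^(3×2). The projector onto W = col(U) is P = U (U^T U)^(-1) U^T.
Compute U^T U =
  [6, 6]
  [6, 17],
and U^T v = (-4, -3).
Solve U^T U · c = U^T v for the coefficients: c = (-25/33, 1/11). The projection is proj_W(v) = U c.
Check: (v - proj_W(v)) · u_1 = 0  (should be 0).
Check: (v - proj_W(v)) · u_2 = 0  (should be 0).
Result: proj_W(v) = (-41/33, 19/33, -31/33).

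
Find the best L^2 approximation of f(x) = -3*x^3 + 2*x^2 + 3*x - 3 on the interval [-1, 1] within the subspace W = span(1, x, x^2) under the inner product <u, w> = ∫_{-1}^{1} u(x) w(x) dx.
g(x) = 2*x^2 + 6*x/5 - 3

The best approximation g ∈ W is the orthogonal projection of f onto W. Writing g = a_0 + a_1 x + a_2 x^2, the coefficients solve the normal equations G · a = b where
  G_{ij} = <φ_i, φ_j> and b_i = <f, φ_i>, with φ_0 = 1, φ_1 = x, φ_2 = x^2.
G =
  [2, 0, 2/3]
  [0, 2/3, 0]
  [2/3, 0, 2/5],
b = (-14/3, 4/5, -6/5).
Solving gives a_0 = -3, a_1 = 6/5, a_2 = 2, so
  g(x) = 2*x^2 + 6*x/5 - 3.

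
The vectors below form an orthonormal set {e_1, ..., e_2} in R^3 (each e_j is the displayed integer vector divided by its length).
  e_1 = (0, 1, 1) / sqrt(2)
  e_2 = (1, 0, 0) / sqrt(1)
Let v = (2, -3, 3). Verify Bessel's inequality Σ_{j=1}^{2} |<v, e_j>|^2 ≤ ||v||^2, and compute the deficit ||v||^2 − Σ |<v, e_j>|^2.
Σ |<v, e_j>|^2 = 4; ||v||^2 = 22; deficit = 18

Write each e_j = u_j / sqrt(<u_j, u_j>) where u_j is the displayed integer vector. Then <v, e_j> = <v, u_j> / sqrt(<u_j, u_j>), so |<v, e_j>|^2 = <v, u_j>^2 / <u_j, u_j>.
Coefficients: <v, e_1> = 0/sqrt(2), <v, e_2> = 2/sqrt(1).
Square and sum: Σ |<v, e_j>|^2 = 4.
Compute ||v||^2 = v·v = 22.
Deficit = 22 − 4 = 18 ≥ 0, confirming Bessel's inequality. (The deficit equals ||v − Σ <v,e_j> e_j||^2, the squared distance from v to span{e_j}.)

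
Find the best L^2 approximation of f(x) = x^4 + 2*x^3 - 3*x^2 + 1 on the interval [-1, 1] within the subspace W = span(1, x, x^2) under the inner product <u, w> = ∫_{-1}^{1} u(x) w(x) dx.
g(x) = -15*x^2/7 + 6*x/5 + 32/35

The best approximation g ∈ W is the orthogonal projection of f onto W. Writing g = a_0 + a_1 x + a_2 x^2, the coefficients solve the normal equations G · a = b where
  G_{ij} = <φ_i, φ_j> and b_i = <f, φ_i>, with φ_0 = 1, φ_1 = x, φ_2 = x^2.
G =
  [2, 0, 2/3]
  [0, 2/3, 0]
  [2/3, 0, 2/5],
b = (2/5, 4/5, -26/105).
Solving gives a_0 = 32/35, a_1 = 6/5, a_2 = -15/7, so
  g(x) = -15*x^2/7 + 6*x/5 + 32/35.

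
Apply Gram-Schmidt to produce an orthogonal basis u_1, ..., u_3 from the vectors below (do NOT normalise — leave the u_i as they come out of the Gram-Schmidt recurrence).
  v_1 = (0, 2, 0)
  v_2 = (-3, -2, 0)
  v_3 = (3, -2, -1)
Orthogonal basis:
  u_1 = (0, 2, 0)
  u_2 = (-3, 0, 0)
  u_3 = (0, 0, -1)

Apply the Gram-Schmidt recurrence
  u_1 = v_1
  u_i = v_i − Σ_{j<i} ((v_i · u_j) / (u_j · u_j)) · u_j.

Step by step this gives:
  u_1 = (0, 2, 0)
  u_2 = (-3, 0, 0)
  u_3 = (0, 0, -1)

Orthogonality check:
  u_2 · u_1 = 0 (should be 0)
  u_3 · u_1 = 0 (should be 0)
  u_3 · u_2 = 0 (should be 0)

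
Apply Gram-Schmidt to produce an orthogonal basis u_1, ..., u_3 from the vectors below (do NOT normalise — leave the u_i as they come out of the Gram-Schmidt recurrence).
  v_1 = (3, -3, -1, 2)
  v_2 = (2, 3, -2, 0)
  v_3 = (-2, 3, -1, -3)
Orthogonal basis:
  u_1 = (3, -3, -1, 2)
  u_2 = (49/23, 66/23, -47/23, 2/23)
  u_3 = (-21/130, -42/65, -147/130, -84/65)

Apply the Gram-Schmidt recurrence
  u_1 = v_1
  u_i = v_i − Σ_{j<i} ((v_i · u_j) / (u_j · u_j)) · u_j.

Step by step this gives:
  u_1 = (3, -3, -1, 2)
  u_2 = (49/23, 66/23, -47/23, 2/23)
  u_3 = (-21/130, -42/65, -147/130, -84/65)

Orthogonality check:
  u_2 · u_1 = 0 (should be 0)
  u_3 · u_1 = 0 (should be 0)
  u_3 · u_2 = 0 (should be 0)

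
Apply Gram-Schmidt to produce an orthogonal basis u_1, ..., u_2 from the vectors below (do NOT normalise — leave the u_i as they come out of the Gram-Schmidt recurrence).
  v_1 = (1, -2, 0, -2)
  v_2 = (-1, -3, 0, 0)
Orthogonal basis:
  u_1 = (1, -2, 0, -2)
  u_2 = (-14/9, -17/9, 0, 10/9)

Apply the Gram-Schmidt recurrence
  u_1 = v_1
  u_i = v_i − Σ_{j<i} ((v_i · u_j) / (u_j · u_j)) · u_j.

Step by step this gives:
  u_1 = (1, -2, 0, -2)
  u_2 = (-14/9, -17/9, 0, 10/9)

Orthogonality check:
  u_2 · u_1 = 0 (should be 0)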